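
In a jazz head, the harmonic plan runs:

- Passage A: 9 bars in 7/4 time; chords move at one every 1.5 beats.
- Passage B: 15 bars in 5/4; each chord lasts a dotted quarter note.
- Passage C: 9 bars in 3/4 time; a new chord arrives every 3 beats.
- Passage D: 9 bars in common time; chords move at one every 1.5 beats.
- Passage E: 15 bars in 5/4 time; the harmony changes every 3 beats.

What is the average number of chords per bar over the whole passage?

50/19 chords per bar

A: 9 bars of 7 beats is 63 beats; at 1.5 beats each that's 42 chords.
B: 15 bars of 5 beats is 75 beats; at 1.5 beats each that's 50 chords.
C: 9 bars of 3 beats is 27 beats; at 3 beats each that's 9 chords.
D: 9 bars of 4 beats is 36 beats; at 1.5 beats each that's 24 chords.
E: 15 bars of 5 beats is 75 beats; at 3 beats each that's 25 chords.
Overall: 150 chords over 57 bars → 150/57 = 50/19 chords per bar.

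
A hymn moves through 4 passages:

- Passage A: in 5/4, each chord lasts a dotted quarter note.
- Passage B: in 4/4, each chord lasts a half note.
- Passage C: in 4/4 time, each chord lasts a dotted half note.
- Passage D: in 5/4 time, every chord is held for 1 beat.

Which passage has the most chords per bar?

Passage D

A: each chord is 1.5 beats in 5/4, so 10/3 per bar.
B: each chord is 2 beats in 4/4, so 2 per bar.
C: each chord is 3 beats in 4/4, so 4/3 per bar.
D: each chord is 1 beat in 5/4, so 5 per bar.
Fastest is D at 5 chords/bar.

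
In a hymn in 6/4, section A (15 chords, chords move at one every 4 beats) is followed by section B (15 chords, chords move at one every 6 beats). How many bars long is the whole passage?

25 bars

A: 15 × 4 = 60 beats = 10 bars.
B: 15 × 6 = 90 beats = 15 bars.
Total: 10 + 15 = 25 bars.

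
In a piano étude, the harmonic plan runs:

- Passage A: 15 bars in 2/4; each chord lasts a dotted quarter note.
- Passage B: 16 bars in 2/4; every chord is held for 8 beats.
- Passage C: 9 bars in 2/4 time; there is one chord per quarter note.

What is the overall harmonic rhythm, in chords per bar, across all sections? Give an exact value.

A: 15 bars of 2 beats is 30 beats; at 1.5 beats each that's 20 chords.
B: 16 bars of 2 beats is 32 beats; at 8 beats each that's 4 chords.
C: 9 bars of 2 beats is 18 beats; at 1 beat each that's 18 chords.
Overall: 42 chords over 40 bars → 42/40 = 1.05 chords per bar.

1.05 chords per bar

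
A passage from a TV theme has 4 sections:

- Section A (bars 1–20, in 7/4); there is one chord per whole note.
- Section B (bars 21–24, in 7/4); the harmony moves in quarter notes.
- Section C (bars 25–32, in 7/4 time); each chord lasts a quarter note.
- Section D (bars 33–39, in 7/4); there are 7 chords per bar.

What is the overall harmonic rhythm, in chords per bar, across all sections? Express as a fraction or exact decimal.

56/13 chords per bar

A: 20 bars of 7 beats is 140 beats; at 4 beats each that's 35 chords.
B: 4 bars of 7 beats is 28 beats; at 1 beat each that's 28 chords.
C: 8 bars of 7 beats is 56 beats; at 1 beat each that's 56 chords.
D: 7 bars of 7 beats is 49 beats; at 1 beat each that's 49 chords.
Overall: 168 chords over 39 bars → 168/39 = 56/13 chords per bar.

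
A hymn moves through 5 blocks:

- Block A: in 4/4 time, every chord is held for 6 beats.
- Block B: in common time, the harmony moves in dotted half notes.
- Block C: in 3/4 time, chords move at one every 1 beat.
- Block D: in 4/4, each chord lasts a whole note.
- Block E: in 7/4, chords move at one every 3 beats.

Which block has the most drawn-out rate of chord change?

A: 4/6 = 2/3 chords/bar.
B: 4/3 = 4/3 chords/bar.
C: 3/1 = 3 chords/bar.
D: 4/4 = 1 chord/bar.
E: 7/3 = 7/3 chords/bar.
Slowest is A at 2/3 chords/bar.

Block A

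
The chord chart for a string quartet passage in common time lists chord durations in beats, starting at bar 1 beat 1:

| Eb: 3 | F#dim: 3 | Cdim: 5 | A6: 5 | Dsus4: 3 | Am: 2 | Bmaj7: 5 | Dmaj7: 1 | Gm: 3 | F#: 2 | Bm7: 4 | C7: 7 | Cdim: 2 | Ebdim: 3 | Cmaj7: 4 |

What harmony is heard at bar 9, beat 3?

Bm7

Beat 3 of bar 9 is beat (9−1)×4 + 3 = 35 overall.
Running totals: Eb ends at 3, F#dim ends at 6, Cdim ends at 11, A6 ends at 16, Dsus4 ends at 19, Am ends at 21, Bmaj7 ends at 26, Dmaj7 ends at 27, Gm ends at 30, F# ends at 32, Bm7 ends at 36.
Beat 35 falls within Bm7.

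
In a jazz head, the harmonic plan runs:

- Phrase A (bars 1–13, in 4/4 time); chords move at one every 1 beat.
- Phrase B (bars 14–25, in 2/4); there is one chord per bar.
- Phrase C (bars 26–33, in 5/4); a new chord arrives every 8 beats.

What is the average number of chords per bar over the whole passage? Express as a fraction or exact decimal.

A: 13 × 4 = 52 beats ÷ 1 = 52 chords.
B: 12 × 2 = 24 beats ÷ 2 = 12 chords.
C: 8 × 5 = 40 beats ÷ 8 = 5 chords.
Overall: 69 chords over 33 bars → 69/33 = 23/11 chords per bar.

23/11 chords per bar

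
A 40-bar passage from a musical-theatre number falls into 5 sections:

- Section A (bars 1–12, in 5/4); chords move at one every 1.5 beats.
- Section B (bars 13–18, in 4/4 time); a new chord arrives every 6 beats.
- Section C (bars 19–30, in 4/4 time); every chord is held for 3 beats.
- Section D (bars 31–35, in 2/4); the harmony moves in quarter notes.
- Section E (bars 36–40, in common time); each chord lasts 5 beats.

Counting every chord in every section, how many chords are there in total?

A: 12 bars × 5 beats = 60 beats; 1.5 beats/chord → 40 chords.
B: 6 bars × 4 beats = 24 beats; 6 beats/chord → 4 chords.
C: 12 bars × 4 beats = 48 beats; 3 beats/chord → 16 chords.
D: 5 bars × 2 beats = 10 beats; 1 beat/chord → 10 chords.
E: 5 bars × 4 beats = 20 beats; 5 beats/chord → 4 chords.
Total: 40 + 4 + 16 + 10 + 4 = 74.

74 chords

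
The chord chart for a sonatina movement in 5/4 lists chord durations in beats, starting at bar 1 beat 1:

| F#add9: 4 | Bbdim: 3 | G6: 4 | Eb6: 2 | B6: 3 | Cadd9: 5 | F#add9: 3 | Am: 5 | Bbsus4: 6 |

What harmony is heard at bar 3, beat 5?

B6

Beat 5 of bar 3 is beat (3−1)×5 + 5 = 15 overall.
Running totals: F#add9 ends at 4, Bbdim ends at 7, G6 ends at 11, Eb6 ends at 13, B6 ends at 16.
Beat 15 falls within B6.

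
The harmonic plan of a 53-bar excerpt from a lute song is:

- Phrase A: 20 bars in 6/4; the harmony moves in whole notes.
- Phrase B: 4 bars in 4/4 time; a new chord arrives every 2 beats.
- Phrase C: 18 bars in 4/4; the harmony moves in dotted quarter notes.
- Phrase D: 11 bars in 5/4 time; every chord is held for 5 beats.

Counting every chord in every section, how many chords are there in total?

97 chords

A: 20·6 = 120 beats, 120/4 = 30 chords.
B: 4·4 = 16 beats, 16/2 = 8 chords.
C: 18·4 = 72 beats, 72/1.5 = 48 chords.
D: 11·5 = 55 beats, 55/5 = 11 chords.
Total: 30 + 8 + 48 + 11 = 97.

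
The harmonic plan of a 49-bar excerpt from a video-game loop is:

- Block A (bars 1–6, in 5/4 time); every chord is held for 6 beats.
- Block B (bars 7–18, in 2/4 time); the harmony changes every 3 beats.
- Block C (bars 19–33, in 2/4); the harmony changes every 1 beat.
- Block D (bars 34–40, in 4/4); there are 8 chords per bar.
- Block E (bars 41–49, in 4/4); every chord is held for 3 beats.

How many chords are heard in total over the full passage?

111 chords

A: 6·5 = 30 beats, 30/6 = 5 chords.
B: 12·2 = 24 beats, 24/3 = 8 chords.
C: 15·2 = 30 beats, 30/1 = 30 chords.
D: 7·4 = 28 beats, 28/0.5 = 56 chords.
E: 9·4 = 36 beats, 36/3 = 12 chords.
Total: 5 + 8 + 30 + 56 + 12 = 111.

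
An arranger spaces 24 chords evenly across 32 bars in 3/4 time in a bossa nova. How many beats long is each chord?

32 bars × 3 beats/bar = 96 beats total.
96 beats ÷ 24 chords = 4 beats per chord.
(That is a whole note.)

4 beats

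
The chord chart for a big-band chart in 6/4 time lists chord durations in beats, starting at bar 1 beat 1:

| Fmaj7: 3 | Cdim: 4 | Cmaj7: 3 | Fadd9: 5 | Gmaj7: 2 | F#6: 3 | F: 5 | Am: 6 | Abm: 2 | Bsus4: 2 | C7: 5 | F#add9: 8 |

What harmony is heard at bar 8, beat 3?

F#add9

Beat 3 of bar 8 is beat (8−1)×6 + 3 = 45 overall.
Running totals: Fmaj7 ends at 3, Cdim ends at 7, Cmaj7 ends at 10, Fadd9 ends at 15, Gmaj7 ends at 17, F#6 ends at 20, F ends at 25, Am ends at 31, Abm ends at 33, Bsus4 ends at 35, C7 ends at 40, F#add9 ends at 48.
Beat 45 falls within F#add9.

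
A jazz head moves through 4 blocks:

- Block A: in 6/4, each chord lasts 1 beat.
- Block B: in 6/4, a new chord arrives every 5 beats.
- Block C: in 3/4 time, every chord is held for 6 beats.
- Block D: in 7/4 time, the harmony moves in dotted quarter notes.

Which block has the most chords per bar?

Block A

A: 6/1 = 6 chords/bar.
B: 6/5 = 1.2 chords/bar.
C: 3/6 = 0.5 chords/bar.
D: 7/1.5 = 14/3 chords/bar.
Fastest is A at 6 chords/bar.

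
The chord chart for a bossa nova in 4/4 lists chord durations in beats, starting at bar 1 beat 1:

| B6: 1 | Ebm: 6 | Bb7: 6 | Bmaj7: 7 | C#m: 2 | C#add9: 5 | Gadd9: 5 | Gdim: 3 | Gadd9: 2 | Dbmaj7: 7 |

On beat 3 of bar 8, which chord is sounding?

Beat 3 of bar 8 is beat (8−1)×4 + 3 = 31 overall.
Running totals: B6 ends at 1, Ebm ends at 7, Bb7 ends at 13, Bmaj7 ends at 20, C#m ends at 22, C#add9 ends at 27, Gadd9 ends at 32.
Beat 31 falls within Gadd9.

Gadd9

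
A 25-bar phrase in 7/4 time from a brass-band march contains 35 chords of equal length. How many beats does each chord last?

5 beats

25 bars × 7 beats/bar = 175 beats total.
175 beats ÷ 35 chords = 5 beats per chord.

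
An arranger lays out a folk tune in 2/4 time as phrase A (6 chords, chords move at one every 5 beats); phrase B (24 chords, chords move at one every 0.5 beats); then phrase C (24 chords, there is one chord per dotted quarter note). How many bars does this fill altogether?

A: 6 × 5 = 30 beats = 15 bars.
B: 24 × 0.5 = 12 beats = 6 bars.
C: 24 × 1.5 = 36 beats = 18 bars.
Total: 15 + 6 + 18 = 39 bars.

39 bars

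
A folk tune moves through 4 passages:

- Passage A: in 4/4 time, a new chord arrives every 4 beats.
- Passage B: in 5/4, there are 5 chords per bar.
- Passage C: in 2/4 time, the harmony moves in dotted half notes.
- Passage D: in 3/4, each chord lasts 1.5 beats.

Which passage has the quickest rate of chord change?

Passage B

A: 4/4 = 1 chord/bar.
B: 5/1 = 5 chords/bar.
C: 2/3 = 2/3 chords/bar.
D: 3/1.5 = 2 chords/bar.
Fastest is B at 5 chords/bar.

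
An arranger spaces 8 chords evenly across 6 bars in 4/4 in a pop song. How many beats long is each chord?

6 bars × 4 beats/bar = 24 beats total.
24 beats ÷ 8 chords = 3 beats per chord.
(That is a dotted half note.)

3 beats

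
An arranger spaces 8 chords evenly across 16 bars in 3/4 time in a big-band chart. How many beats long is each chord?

16 bars × 3 beats/bar = 48 beats total.
48 beats ÷ 8 chords = 6 beats per chord.

6 beats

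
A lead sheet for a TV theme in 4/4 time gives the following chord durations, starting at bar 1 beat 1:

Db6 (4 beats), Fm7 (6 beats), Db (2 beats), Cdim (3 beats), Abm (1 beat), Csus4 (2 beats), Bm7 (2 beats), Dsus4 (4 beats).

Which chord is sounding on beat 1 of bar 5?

Beat 1 of bar 5 is beat (5−1)×4 + 1 = 17 overall.
Running totals: Db6 ends at 4, Fm7 ends at 10, Db ends at 12, Cdim ends at 15, Abm ends at 16, Csus4 ends at 18.
Beat 17 falls within Csus4.

Csus4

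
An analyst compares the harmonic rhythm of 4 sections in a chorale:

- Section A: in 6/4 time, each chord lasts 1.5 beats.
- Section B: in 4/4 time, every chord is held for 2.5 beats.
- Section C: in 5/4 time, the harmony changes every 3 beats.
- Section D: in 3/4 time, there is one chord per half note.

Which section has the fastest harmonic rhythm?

A: each chord is 1.5 beats in 6/4, so 4 per bar.
B: each chord is 2.5 beats in 4/4, so 1.6 per bar.
C: each chord is 3 beats in 5/4, so 5/3 per bar.
D: each chord is 2 beats in 3/4, so 1.5 per bar.
Fastest is A at 4 chords/bar.

Section A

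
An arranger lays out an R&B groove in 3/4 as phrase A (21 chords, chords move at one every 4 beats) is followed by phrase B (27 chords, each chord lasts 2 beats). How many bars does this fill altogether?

A: 21 × 4 = 84 beats = 28 bars.
B: 27 × 2 = 54 beats = 18 bars.
Total: 28 + 18 = 46 bars.

46 bars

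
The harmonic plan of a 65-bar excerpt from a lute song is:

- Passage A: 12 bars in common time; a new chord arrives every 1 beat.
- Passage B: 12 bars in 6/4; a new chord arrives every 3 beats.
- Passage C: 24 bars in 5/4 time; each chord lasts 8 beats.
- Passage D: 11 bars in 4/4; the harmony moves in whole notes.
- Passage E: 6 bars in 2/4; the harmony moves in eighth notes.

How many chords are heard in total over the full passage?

A has 48 beats and chords last 1 each, so 48 chords.
B has 72 beats and chords last 3 each, so 24 chords.
C has 120 beats and chords last 8 each, so 15 chords.
D has 44 beats and chords last 4 each, so 11 chords.
E has 12 beats and chords last 0.5 each, so 24 chords.
Total: 48 + 24 + 15 + 11 + 24 = 122.

122 chords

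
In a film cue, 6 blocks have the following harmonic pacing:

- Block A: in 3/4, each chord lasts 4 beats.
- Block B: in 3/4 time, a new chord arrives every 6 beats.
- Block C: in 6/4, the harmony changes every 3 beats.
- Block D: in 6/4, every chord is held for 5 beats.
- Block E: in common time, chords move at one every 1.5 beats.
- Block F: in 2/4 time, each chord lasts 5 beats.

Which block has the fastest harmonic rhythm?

A: each chord is 4 beats in 3/4, so 0.75 per bar.
B: each chord is 6 beats in 3/4, so 0.5 per bar.
C: each chord is 3 beats in 6/4, so 2 per bar.
D: each chord is 5 beats in 6/4, so 1.2 per bar.
E: each chord is 1.5 beats in 4/4, so 8/3 per bar.
F: each chord is 5 beats in 2/4, so 0.4 per bar.
Fastest is E at 8/3 chords/bar.

Block E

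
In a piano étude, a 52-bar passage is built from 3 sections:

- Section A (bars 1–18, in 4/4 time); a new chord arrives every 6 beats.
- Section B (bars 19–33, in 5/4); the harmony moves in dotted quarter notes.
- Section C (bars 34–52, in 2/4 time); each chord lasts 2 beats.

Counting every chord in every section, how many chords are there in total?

81 chords

A: 18·4 = 72 beats, 72/6 = 12 chords.
B: 15·5 = 75 beats, 75/1.5 = 50 chords.
C: 19·2 = 38 beats, 38/2 = 19 chords.
Total: 12 + 50 + 19 = 81.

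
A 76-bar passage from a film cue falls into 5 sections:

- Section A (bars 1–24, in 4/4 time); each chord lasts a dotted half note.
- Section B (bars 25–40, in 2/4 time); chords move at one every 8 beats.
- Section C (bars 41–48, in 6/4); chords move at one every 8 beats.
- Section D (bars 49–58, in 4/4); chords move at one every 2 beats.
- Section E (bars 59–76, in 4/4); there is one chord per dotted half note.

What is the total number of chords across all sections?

A: 24·4 = 96 beats, 96/3 = 32 chords.
B: 16·2 = 32 beats, 32/8 = 4 chords.
C: 8·6 = 48 beats, 48/8 = 6 chords.
D: 10·4 = 40 beats, 40/2 = 20 chords.
E: 18·4 = 72 beats, 72/3 = 24 chords.
Total: 32 + 4 + 6 + 20 + 24 = 86.

86 chords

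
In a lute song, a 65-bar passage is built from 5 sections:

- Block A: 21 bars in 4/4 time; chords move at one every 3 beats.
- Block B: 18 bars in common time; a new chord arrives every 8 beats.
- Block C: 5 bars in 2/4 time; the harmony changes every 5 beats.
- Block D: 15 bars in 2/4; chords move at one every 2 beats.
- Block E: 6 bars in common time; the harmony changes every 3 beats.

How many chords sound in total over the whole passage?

62 chords

A: 21·4 = 84 beats, 84/3 = 28 chords.
B: 18·4 = 72 beats, 72/8 = 9 chords.
C: 5·2 = 10 beats, 10/5 = 2 chords.
D: 15·2 = 30 beats, 30/2 = 15 chords.
E: 6·4 = 24 beats, 24/3 = 8 chords.
Total: 28 + 9 + 2 + 15 + 8 = 62.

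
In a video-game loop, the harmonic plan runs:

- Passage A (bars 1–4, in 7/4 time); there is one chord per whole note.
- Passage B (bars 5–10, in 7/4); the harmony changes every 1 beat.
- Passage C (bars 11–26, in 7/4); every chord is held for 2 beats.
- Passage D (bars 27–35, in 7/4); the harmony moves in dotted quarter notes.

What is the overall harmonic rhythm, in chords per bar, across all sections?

A: 4 bars of 7 beats is 28 beats; at 4 beats each that's 7 chords.
B: 6 bars of 7 beats is 42 beats; at 1 beat each that's 42 chords.
C: 16 bars of 7 beats is 112 beats; at 2 beats each that's 56 chords.
D: 9 bars of 7 beats is 63 beats; at 1.5 beats each that's 42 chords.
Overall: 147 chords over 35 bars → 147/35 = 4.2 chords per bar.

4.2 chords per bar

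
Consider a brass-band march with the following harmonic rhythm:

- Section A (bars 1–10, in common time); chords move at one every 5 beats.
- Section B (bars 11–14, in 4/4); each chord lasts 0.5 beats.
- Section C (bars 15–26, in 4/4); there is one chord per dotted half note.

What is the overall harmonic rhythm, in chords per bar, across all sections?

A: 10 × 4 = 40 beats ÷ 5 = 8 chords.
B: 4 × 4 = 16 beats ÷ 0.5 = 32 chords.
C: 12 × 4 = 48 beats ÷ 3 = 16 chords.
Overall: 56 chords over 26 bars → 56/26 = 28/13 chords per bar.

28/13 chords per bar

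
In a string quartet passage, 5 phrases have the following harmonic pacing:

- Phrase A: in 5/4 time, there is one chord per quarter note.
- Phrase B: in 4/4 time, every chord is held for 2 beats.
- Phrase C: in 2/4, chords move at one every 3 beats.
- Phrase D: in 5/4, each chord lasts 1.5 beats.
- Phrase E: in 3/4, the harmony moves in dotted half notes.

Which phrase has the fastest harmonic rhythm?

A: 5/1 = 5 chords/bar.
B: 4/2 = 2 chords/bar.
C: 2/3 = 2/3 chords/bar.
D: 5/1.5 = 10/3 chords/bar.
E: 3/3 = 1 chord/bar.
Fastest is A at 5 chords/bar.

Phrase A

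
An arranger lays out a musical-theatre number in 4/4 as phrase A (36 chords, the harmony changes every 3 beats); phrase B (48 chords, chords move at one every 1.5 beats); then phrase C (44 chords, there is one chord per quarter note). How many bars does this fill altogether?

A: 36 × 3 = 108 beats = 27 bars.
B: 48 × 1.5 = 72 beats = 18 bars.
C: 44 × 1 = 44 beats = 11 bars.
Total: 27 + 18 + 11 = 56 bars.

56 bars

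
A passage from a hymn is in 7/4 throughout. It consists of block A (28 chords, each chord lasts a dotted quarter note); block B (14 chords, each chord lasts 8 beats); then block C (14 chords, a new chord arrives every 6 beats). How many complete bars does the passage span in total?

A: 28 × 1.5 = 42 beats = 6 bars.
B: 14 × 8 = 112 beats = 16 bars.
C: 14 × 6 = 84 beats = 12 bars.
Total: 6 + 16 + 12 = 34 bars.

34 bars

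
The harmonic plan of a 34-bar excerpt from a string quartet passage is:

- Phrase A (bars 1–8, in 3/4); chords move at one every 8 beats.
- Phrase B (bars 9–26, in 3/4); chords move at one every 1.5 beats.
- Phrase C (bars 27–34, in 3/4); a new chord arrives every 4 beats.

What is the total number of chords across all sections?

45 chords

A: 8·3 = 24 beats, 24/8 = 3 chords.
B: 18·3 = 54 beats, 54/1.5 = 36 chords.
C: 8·3 = 24 beats, 24/4 = 6 chords.
Total: 3 + 36 + 6 = 45.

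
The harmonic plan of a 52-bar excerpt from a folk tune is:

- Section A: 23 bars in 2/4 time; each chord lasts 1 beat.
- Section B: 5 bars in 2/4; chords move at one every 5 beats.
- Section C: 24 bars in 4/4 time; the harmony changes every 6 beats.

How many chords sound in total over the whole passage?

A: 23 bars × 2 beats = 46 beats; 1 beat/chord → 46 chords.
B: 5 bars × 2 beats = 10 beats; 5 beats/chord → 2 chords.
C: 24 bars × 4 beats = 96 beats; 6 beats/chord → 16 chords.
Total: 46 + 2 + 16 = 64.

64 chords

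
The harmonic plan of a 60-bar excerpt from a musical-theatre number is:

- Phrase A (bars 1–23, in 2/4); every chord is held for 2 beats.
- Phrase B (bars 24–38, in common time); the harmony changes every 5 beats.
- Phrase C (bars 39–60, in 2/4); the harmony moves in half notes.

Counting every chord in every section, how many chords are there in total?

57 chords

A: 23·2 = 46 beats, 46/2 = 23 chords.
B: 15·4 = 60 beats, 60/5 = 12 chords.
C: 22·2 = 44 beats, 44/2 = 22 chords.
Total: 23 + 12 + 22 = 57.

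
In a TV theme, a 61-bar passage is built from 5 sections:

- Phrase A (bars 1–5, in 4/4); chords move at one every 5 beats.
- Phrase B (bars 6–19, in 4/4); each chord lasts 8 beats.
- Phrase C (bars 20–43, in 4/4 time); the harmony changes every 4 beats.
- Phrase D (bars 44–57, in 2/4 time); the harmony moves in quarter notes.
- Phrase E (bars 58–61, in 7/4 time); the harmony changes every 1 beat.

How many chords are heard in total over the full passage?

A: 5 bars × 4 beats = 20 beats; 5 beats/chord → 4 chords.
B: 14 bars × 4 beats = 56 beats; 8 beats/chord → 7 chords.
C: 24 bars × 4 beats = 96 beats; 4 beats/chord → 24 chords.
D: 14 bars × 2 beats = 28 beats; 1 beat/chord → 28 chords.
E: 4 bars × 7 beats = 28 beats; 1 beat/chord → 28 chords.
Total: 4 + 7 + 24 + 28 + 28 = 91.

91 chords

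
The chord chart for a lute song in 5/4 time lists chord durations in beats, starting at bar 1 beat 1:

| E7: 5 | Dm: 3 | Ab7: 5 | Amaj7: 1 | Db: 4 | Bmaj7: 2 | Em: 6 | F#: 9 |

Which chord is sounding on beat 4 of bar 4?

Beat 4 of bar 4 is beat (4−1)×5 + 4 = 19 overall.
Running totals: E7 ends at 5, Dm ends at 8, Ab7 ends at 13, Amaj7 ends at 14, Db ends at 18, Bmaj7 ends at 20.
Beat 19 falls within Bmaj7.

Bmaj7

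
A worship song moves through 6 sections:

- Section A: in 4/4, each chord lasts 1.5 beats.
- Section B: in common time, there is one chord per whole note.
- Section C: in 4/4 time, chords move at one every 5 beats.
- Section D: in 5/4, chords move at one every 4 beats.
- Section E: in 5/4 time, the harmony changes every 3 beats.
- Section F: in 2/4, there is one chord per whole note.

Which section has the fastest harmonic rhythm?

A: 4 beats/bar ÷ 1.5 beats/chord = 8/3 chords/bar.
B: 4 beats/bar ÷ 4 beats/chord = 1 chord/bar.
C: 4 beats/bar ÷ 5 beats/chord = 0.8 chords/bar.
D: 5 beats/bar ÷ 4 beats/chord = 1.25 chords/bar.
E: 5 beats/bar ÷ 3 beats/chord = 5/3 chords/bar.
F: 2 beats/bar ÷ 4 beats/chord = 0.5 chords/bar.
Fastest is A at 8/3 chords/bar.

Section A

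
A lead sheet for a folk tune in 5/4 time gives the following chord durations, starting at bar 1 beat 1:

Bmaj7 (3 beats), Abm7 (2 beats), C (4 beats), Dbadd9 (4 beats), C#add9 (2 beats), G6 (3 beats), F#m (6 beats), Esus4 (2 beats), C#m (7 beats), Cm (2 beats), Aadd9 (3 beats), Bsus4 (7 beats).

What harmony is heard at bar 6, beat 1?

Beat 1 of bar 6 is beat (6−1)×5 + 1 = 26 overall.
Running totals: Bmaj7 ends at 3, Abm7 ends at 5, C ends at 9, Dbadd9 ends at 13, C#add9 ends at 15, G6 ends at 18, F#m ends at 24, Esus4 ends at 26.
Beat 26 falls within Esus4.

Esus4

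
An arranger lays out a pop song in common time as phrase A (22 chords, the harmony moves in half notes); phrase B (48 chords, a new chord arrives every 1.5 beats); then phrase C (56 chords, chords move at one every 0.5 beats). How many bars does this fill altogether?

36 bars

A: 22 × 2 = 44 beats = 11 bars.
B: 48 × 1.5 = 72 beats = 18 bars.
C: 56 × 0.5 = 28 beats = 7 bars.
Total: 11 + 18 + 7 = 36 bars.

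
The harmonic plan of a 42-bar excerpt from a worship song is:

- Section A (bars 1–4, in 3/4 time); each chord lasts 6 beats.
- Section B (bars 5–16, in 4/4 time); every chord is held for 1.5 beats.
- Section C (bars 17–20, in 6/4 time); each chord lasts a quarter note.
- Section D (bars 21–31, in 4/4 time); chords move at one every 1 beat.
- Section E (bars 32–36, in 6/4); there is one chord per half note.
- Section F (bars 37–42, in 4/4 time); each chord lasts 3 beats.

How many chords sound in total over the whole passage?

A: 4 bars × 3 beats = 12 beats; 6 beats/chord → 2 chords.
B: 12 bars × 4 beats = 48 beats; 1.5 beats/chord → 32 chords.
C: 4 bars × 6 beats = 24 beats; 1 beat/chord → 24 chords.
D: 11 bars × 4 beats = 44 beats; 1 beat/chord → 44 chords.
E: 5 bars × 6 beats = 30 beats; 2 beats/chord → 15 chords.
F: 6 bars × 4 beats = 24 beats; 3 beats/chord → 8 chords.
Total: 2 + 32 + 24 + 44 + 15 + 8 = 125.

125 chords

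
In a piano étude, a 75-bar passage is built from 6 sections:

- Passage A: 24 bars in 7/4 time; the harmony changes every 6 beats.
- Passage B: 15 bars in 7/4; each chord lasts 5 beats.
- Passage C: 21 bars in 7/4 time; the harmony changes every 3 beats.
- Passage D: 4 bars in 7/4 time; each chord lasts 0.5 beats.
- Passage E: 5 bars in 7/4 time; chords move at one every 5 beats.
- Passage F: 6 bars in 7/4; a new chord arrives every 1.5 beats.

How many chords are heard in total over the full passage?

189 chords

A: 24·7 = 168 beats, 168/6 = 28 chords.
B: 15·7 = 105 beats, 105/5 = 21 chords.
C: 21·7 = 147 beats, 147/3 = 49 chords.
D: 4·7 = 28 beats, 28/0.5 = 56 chords.
E: 5·7 = 35 beats, 35/5 = 7 chords.
F: 6·7 = 42 beats, 42/1.5 = 28 chords.
Total: 28 + 21 + 49 + 56 + 7 + 28 = 189.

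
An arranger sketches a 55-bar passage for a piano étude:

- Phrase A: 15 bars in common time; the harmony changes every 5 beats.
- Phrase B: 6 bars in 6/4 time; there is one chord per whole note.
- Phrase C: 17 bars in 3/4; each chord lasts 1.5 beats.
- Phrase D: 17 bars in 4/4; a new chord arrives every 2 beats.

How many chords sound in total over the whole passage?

89 chords

A: 15·4 = 60 beats, 60/5 = 12 chords.
B: 6·6 = 36 beats, 36/4 = 9 chords.
C: 17·3 = 51 beats, 51/1.5 = 34 chords.
D: 17·4 = 68 beats, 68/2 = 34 chords.
Total: 12 + 9 + 34 + 34 = 89.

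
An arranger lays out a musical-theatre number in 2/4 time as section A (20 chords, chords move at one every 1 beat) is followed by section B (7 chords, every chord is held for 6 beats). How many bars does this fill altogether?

A: 20 × 1 = 20 beats = 10 bars.
B: 7 × 6 = 42 beats = 21 bars.
Total: 10 + 21 = 31 bars.

31 bars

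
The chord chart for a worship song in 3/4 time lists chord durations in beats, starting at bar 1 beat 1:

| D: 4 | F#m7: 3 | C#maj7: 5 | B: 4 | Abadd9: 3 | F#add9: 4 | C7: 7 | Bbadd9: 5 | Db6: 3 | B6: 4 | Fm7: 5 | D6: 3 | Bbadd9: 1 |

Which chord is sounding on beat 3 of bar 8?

Beat 3 of bar 8 is beat (8−1)×3 + 3 = 24 overall.
Running totals: D ends at 4, F#m7 ends at 7, C#maj7 ends at 12, B ends at 16, Abadd9 ends at 19, F#add9 ends at 23, C7 ends at 30.
Beat 24 falls within C7.

C7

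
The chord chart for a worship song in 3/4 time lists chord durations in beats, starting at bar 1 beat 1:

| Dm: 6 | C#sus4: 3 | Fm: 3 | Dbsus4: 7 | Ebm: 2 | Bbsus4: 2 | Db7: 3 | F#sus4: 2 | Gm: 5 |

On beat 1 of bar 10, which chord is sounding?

F#sus4

Beat 1 of bar 10 is beat (10−1)×3 + 1 = 28 overall.
Running totals: Dm ends at 6, C#sus4 ends at 9, Fm ends at 12, Dbsus4 ends at 19, Ebm ends at 21, Bbsus4 ends at 23, Db7 ends at 26, F#sus4 ends at 28.
Beat 28 falls within F#sus4.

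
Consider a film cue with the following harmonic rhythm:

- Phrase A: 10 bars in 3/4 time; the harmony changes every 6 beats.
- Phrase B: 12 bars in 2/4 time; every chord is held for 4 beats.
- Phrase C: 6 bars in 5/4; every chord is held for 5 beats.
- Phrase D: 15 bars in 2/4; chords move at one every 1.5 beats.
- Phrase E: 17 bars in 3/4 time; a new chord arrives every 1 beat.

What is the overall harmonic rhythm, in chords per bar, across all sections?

22/15 chords per bar

A: 10 × 3 = 30 beats ÷ 6 = 5 chords.
B: 12 × 2 = 24 beats ÷ 4 = 6 chords.
C: 6 × 5 = 30 beats ÷ 5 = 6 chords.
D: 15 × 2 = 30 beats ÷ 1.5 = 20 chords.
E: 17 × 3 = 51 beats ÷ 1 = 51 chords.
Overall: 88 chords over 60 bars → 88/60 = 22/15 chords per bar.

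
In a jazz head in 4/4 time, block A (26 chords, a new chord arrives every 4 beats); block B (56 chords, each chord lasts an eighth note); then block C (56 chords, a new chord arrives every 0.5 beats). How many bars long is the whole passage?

A: 26 × 4 = 104 beats = 26 bars.
B: 56 × 0.5 = 28 beats = 7 bars.
C: 56 × 0.5 = 28 beats = 7 bars.
Total: 26 + 7 + 7 = 40 bars.

40 bars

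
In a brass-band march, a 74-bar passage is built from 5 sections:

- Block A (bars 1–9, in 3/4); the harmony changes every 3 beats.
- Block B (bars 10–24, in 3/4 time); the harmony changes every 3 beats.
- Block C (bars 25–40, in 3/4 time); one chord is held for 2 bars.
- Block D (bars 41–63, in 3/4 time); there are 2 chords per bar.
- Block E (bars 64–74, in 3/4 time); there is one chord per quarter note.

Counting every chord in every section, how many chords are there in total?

A: 9·3 = 27 beats, 27/3 = 9 chords.
B: 15·3 = 45 beats, 45/3 = 15 chords.
C: 16·3 = 48 beats, 48/6 = 8 chords.
D: 23·3 = 69 beats, 69/1.5 = 46 chords.
E: 11·3 = 33 beats, 33/1 = 33 chords.
Total: 9 + 15 + 8 + 46 + 33 = 111.

111 chords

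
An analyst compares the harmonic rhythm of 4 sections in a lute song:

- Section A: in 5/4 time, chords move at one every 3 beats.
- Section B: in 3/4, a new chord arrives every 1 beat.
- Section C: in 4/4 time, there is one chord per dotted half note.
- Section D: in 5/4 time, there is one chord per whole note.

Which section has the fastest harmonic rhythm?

Section B

A: each chord is 3 beats in 5/4, so 5/3 per bar.
B: each chord is 1 beat in 3/4, so 3 per bar.
C: each chord is 3 beats in 4/4, so 4/3 per bar.
D: each chord is 4 beats in 5/4, so 1.25 per bar.
Fastest is B at 3 chords/bar.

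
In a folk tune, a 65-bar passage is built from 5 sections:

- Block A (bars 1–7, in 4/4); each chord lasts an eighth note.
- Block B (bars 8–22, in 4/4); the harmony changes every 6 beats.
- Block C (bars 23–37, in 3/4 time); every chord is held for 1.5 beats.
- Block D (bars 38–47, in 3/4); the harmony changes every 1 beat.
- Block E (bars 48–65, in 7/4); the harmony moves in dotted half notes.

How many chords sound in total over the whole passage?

168 chords

A has 28 beats and chords last 0.5 each, so 56 chords.
B has 60 beats and chords last 6 each, so 10 chords.
C has 45 beats and chords last 1.5 each, so 30 chords.
D has 30 beats and chords last 1 each, so 30 chords.
E has 126 beats and chords last 3 each, so 42 chords.
Total: 56 + 10 + 30 + 30 + 42 = 168.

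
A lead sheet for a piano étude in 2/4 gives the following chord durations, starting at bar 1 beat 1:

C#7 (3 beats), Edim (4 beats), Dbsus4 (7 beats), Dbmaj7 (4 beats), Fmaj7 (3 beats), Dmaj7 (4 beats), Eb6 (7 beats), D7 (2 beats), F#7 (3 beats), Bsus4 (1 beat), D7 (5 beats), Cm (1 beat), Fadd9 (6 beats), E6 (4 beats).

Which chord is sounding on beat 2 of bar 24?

Beat 2 of bar 24 is beat (24−1)×2 + 2 = 48 overall.
Running totals: C#7 ends at 3, Edim ends at 7, Dbsus4 ends at 14, Dbmaj7 ends at 18, Fmaj7 ends at 21, Dmaj7 ends at 25, Eb6 ends at 32, D7 ends at 34, F#7 ends at 37, Bsus4 ends at 38, D7 ends at 43, Cm ends at 44, Fadd9 ends at 50.
Beat 48 falls within Fadd9.

Fadd9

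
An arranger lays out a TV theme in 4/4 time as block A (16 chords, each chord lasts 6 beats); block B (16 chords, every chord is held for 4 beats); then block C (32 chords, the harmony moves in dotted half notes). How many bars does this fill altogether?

A: 16 × 6 = 96 beats = 24 bars.
B: 16 × 4 = 64 beats = 16 bars.
C: 32 × 3 = 96 beats = 24 bars.
Total: 24 + 16 + 24 = 64 bars.

64 bars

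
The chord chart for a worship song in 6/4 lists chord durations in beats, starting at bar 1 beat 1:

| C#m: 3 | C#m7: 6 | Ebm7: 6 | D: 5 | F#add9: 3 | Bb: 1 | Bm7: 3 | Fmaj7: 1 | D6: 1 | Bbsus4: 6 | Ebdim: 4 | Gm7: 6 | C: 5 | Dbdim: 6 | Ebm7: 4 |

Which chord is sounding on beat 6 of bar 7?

Beat 6 of bar 7 is beat (7−1)×6 + 6 = 42 overall.
Running totals: C#m ends at 3, C#m7 ends at 9, Ebm7 ends at 15, D ends at 20, F#add9 ends at 23, Bb ends at 24, Bm7 ends at 27, Fmaj7 ends at 28, D6 ends at 29, Bbsus4 ends at 35, Ebdim ends at 39, Gm7 ends at 45.
Beat 42 falls within Gm7.

Gm7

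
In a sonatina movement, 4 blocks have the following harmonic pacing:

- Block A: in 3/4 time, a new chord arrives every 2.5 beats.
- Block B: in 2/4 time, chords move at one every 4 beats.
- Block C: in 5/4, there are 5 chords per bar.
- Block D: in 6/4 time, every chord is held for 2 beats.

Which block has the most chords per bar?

A: each chord is 2.5 beats in 3/4, so 1.2 per bar.
B: each chord is 4 beats in 2/4, so 0.5 per bar.
C: each chord is 1 beat in 5/4, so 5 per bar.
D: each chord is 2 beats in 6/4, so 3 per bar.
Fastest is C at 5 chords/bar.

Block C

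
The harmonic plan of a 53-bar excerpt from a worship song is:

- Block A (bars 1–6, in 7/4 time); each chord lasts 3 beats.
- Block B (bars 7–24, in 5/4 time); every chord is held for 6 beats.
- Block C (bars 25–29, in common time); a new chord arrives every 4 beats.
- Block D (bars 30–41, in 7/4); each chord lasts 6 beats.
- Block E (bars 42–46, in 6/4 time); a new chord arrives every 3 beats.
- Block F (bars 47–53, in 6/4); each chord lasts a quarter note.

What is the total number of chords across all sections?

A: 6 bars × 7 beats = 42 beats; 3 beats/chord → 14 chords.
B: 18 bars × 5 beats = 90 beats; 6 beats/chord → 15 chords.
C: 5 bars × 4 beats = 20 beats; 4 beats/chord → 5 chords.
D: 12 bars × 7 beats = 84 beats; 6 beats/chord → 14 chords.
E: 5 bars × 6 beats = 30 beats; 3 beats/chord → 10 chords.
F: 7 bars × 6 beats = 42 beats; 1 beat/chord → 42 chords.
Total: 14 + 15 + 5 + 14 + 10 + 42 = 100.

100 chords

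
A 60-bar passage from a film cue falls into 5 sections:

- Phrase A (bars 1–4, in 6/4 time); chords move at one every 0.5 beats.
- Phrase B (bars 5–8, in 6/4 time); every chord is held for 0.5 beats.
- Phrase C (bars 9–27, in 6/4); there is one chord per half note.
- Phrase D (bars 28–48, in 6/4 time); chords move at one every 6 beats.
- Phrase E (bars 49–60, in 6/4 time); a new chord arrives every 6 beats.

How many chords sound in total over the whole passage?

186 chords

A: 4 bars × 6 beats = 24 beats; 0.5 beats/chord → 48 chords.
B: 4 bars × 6 beats = 24 beats; 0.5 beats/chord → 48 chords.
C: 19 bars × 6 beats = 114 beats; 2 beats/chord → 57 chords.
D: 21 bars × 6 beats = 126 beats; 6 beats/chord → 21 chords.
E: 12 bars × 6 beats = 72 beats; 6 beats/chord → 12 chords.
Total: 48 + 48 + 57 + 21 + 12 = 186.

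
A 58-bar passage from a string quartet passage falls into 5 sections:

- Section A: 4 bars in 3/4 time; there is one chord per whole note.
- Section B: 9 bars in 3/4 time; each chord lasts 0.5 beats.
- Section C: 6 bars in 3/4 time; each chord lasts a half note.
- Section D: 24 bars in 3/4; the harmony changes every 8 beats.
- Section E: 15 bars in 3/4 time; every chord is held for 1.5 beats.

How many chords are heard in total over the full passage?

105 chords

A: 4 bars × 3 beats = 12 beats; 4 beats/chord → 3 chords.
B: 9 bars × 3 beats = 27 beats; 0.5 beats/chord → 54 chords.
C: 6 bars × 3 beats = 18 beats; 2 beats/chord → 9 chords.
D: 24 bars × 3 beats = 72 beats; 8 beats/chord → 9 chords.
E: 15 bars × 3 beats = 45 beats; 1.5 beats/chord → 30 chords.
Total: 3 + 54 + 9 + 9 + 30 = 105.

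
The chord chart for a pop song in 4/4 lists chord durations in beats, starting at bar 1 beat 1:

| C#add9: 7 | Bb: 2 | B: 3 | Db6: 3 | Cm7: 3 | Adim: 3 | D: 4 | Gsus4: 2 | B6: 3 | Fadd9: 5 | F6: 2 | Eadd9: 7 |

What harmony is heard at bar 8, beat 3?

Beat 3 of bar 8 is beat (8−1)×4 + 3 = 31 overall.
Running totals: C#add9 ends at 7, Bb ends at 9, B ends at 12, Db6 ends at 15, Cm7 ends at 18, Adim ends at 21, D ends at 25, Gsus4 ends at 27, B6 ends at 30, Fadd9 ends at 35.
Beat 31 falls within Fadd9.

Fadd9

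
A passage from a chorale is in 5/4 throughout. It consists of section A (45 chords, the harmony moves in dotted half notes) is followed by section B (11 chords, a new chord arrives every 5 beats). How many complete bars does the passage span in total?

A: 45 × 3 = 135 beats = 27 bars.
B: 11 × 5 = 55 beats = 11 bars.
Total: 27 + 11 = 38 bars.

38 bars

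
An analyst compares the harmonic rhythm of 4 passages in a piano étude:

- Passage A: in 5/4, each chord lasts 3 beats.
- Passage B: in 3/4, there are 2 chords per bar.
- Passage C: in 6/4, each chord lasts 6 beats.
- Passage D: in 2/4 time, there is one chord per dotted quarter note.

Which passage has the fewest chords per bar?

A: 5 beats/bar ÷ 3 beats/chord = 5/3 chords/bar.
B: 3 beats/bar ÷ 1.5 beats/chord = 2 chords/bar.
C: 6 beats/bar ÷ 6 beats/chord = 1 chord/bar.
D: 2 beats/bar ÷ 1.5 beats/chord = 4/3 chords/bar.
Slowest is C at 1 chords/bar.

Passage C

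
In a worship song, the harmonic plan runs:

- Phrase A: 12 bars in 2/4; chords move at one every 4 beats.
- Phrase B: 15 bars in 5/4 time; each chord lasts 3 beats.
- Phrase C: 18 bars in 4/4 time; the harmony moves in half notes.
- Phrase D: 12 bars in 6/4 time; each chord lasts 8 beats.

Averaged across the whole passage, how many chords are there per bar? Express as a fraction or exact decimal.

A: 12 × 2 = 24 beats ÷ 4 = 6 chords.
B: 15 × 5 = 75 beats ÷ 3 = 25 chords.
C: 18 × 4 = 72 beats ÷ 2 = 36 chords.
D: 12 × 6 = 72 beats ÷ 8 = 9 chords.
Overall: 76 chords over 57 bars → 76/57 = 4/3 chords per bar.

4/3 chords per bar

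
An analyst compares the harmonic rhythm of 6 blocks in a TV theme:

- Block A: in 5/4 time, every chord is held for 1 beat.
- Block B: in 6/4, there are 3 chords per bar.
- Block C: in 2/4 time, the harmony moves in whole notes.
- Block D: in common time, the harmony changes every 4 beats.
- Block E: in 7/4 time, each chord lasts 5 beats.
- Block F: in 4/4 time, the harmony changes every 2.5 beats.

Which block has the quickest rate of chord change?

Block A

A: 5/1 = 5 chords/bar.
B: 6/2 = 3 chords/bar.
C: 2/4 = 0.5 chords/bar.
D: 4/4 = 1 chord/bar.
E: 7/5 = 1.4 chords/bar.
F: 4/2.5 = 1.6 chords/bar.
Fastest is A at 5 chords/bar.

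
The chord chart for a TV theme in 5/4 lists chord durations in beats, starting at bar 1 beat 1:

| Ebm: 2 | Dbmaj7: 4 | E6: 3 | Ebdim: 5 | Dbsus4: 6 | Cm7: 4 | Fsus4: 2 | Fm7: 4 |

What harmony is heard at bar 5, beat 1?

Beat 1 of bar 5 is beat (5−1)×5 + 1 = 21 overall.
Running totals: Ebm ends at 2, Dbmaj7 ends at 6, E6 ends at 9, Ebdim ends at 14, Dbsus4 ends at 20, Cm7 ends at 24.
Beat 21 falls within Cm7.

Cm7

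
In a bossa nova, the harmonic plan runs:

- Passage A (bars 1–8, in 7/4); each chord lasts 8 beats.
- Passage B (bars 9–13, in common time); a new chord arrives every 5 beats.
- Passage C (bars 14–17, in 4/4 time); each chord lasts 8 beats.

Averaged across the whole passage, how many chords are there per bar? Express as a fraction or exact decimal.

13/17 chords per bar

A: 8 × 7 = 56 beats ÷ 8 = 7 chords.
B: 5 × 4 = 20 beats ÷ 5 = 4 chords.
C: 4 × 4 = 16 beats ÷ 8 = 2 chords.
Overall: 13 chords over 17 bars → 13/17 = 13/17 chords per bar.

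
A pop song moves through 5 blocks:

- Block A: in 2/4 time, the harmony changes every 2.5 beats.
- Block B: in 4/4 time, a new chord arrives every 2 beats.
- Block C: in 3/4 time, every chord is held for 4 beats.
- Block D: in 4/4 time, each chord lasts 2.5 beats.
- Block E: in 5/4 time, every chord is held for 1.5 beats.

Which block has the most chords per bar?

A: 2/2.5 = 0.8 chords/bar.
B: 4/2 = 2 chords/bar.
C: 3/4 = 0.75 chords/bar.
D: 4/2.5 = 1.6 chords/bar.
E: 5/1.5 = 10/3 chords/bar.
Fastest is E at 10/3 chords/bar.

Block E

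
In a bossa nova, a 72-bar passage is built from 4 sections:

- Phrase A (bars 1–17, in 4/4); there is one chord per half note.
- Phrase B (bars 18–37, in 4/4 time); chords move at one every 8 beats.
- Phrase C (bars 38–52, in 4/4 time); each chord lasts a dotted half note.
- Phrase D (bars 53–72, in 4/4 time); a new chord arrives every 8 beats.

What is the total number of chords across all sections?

A: 17 bars × 4 beats = 68 beats; 2 beats/chord → 34 chords.
B: 20 bars × 4 beats = 80 beats; 8 beats/chord → 10 chords.
C: 15 bars × 4 beats = 60 beats; 3 beats/chord → 20 chords.
D: 20 bars × 4 beats = 80 beats; 8 beats/chord → 10 chords.
Total: 34 + 10 + 20 + 10 = 74.

74 chords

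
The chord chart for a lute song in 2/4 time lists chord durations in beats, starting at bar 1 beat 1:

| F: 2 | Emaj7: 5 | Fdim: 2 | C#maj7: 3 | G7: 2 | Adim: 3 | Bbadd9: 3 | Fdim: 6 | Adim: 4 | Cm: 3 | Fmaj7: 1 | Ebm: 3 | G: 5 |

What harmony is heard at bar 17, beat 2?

Beat 2 of bar 17 is beat (17−1)×2 + 2 = 34 overall.
Running totals: F ends at 2, Emaj7 ends at 7, Fdim ends at 9, C#maj7 ends at 12, G7 ends at 14, Adim ends at 17, Bbadd9 ends at 20, Fdim ends at 26, Adim ends at 30, Cm ends at 33, Fmaj7 ends at 34.
Beat 34 falls within Fmaj7.

Fmaj7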